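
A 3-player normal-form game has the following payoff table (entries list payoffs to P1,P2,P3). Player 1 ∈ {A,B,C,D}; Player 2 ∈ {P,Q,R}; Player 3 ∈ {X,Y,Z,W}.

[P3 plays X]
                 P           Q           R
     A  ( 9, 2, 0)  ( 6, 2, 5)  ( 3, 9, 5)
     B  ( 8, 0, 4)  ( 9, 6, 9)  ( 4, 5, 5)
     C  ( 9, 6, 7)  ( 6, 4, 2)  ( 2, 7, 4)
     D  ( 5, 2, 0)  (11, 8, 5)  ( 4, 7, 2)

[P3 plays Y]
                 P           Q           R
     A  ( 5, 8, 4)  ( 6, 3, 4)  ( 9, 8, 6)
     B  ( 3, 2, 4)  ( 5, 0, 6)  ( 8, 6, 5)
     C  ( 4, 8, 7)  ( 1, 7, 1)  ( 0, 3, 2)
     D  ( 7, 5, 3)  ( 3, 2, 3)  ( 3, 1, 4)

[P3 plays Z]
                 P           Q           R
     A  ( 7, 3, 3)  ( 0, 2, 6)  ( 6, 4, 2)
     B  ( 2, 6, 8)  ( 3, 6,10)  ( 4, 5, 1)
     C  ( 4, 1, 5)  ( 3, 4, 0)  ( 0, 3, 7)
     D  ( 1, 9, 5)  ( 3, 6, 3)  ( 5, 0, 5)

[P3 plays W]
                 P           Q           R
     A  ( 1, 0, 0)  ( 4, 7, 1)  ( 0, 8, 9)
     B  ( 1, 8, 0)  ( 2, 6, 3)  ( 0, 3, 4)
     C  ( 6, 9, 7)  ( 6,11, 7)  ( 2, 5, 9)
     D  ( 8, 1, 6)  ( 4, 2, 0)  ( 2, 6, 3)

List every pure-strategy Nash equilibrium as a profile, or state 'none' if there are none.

PSNE = {(B,Q,Z), (C,Q,W), (D,Q,X)}

(A,P,X): not NE [P2→R gives 9>2; P3→Y gives 4>0]
(A,P,Y): not NE [P1→D gives 7>5]
(A,P,Z): not NE [P2→R gives 4>3; P3→Y gives 4>3]
(A,P,W): not NE [P1→D gives 8>1; P2→R gives 8>0; P3→Y gives 4>0]
(A,Q,X): not NE [P1→D gives 11>6; P2→R gives 9>2; P3→Z gives 6>5]
(A,Q,Y): not NE [P2→R gives 8>3; P3→Z gives 6>4]
(A,Q,Z): not NE [P1→D gives 3>0; P2→R gives 4>2]
(A,Q,W): not NE [P1→C gives 6>4; P2→R gives 8>7; P3→Z gives 6>1]
(A,R,X): not NE [P1→D gives 4>3; P3→W gives 9>5]
(A,R,Y): not NE [P3→W gives 9>6]
(A,R,Z): not NE [P3→W gives 9>2]
(A,R,W): not NE [P1→D gives 2>0]
(B,P,X): not NE [P1→C gives 9>8; P2→Q gives 6>0; P3→Z gives 8>4]
(B,P,Y): not NE [P1→D gives 7>3; P2→R gives 6>2; P3→Z gives 8>4]
(B,P,Z): not NE [P1→A gives 7>2]
(B,P,W): not NE [P1→D gives 8>1; P3→Z gives 8>0]
(B,Q,X): not NE [P1→D gives 11>9; P3→Z gives 10>9]
(B,Q,Y): not NE [P1→A gives 6>5; P2→R gives 6>0; P3→Z gives 10>6]
(B,Q,Z): NE
(B,Q,W): not NE [P1→C gives 6>2; P2→P gives 8>6; P3→Z gives 10>3]
(B,R,X): not NE [P2→Q gives 6>5]
(B,R,Y): not NE [P1→A gives 9>8]
(B,R,Z): not NE [P1→A gives 6>4; P2→Q gives 6>5; P3→Y gives 5>1]
(B,R,W): not NE [P1→D gives 2>0; P2→P gives 8>3; P3→Y gives 5>4]
(C,P,X): not NE [P2→R gives 7>6]
(C,P,Y): not NE [P1→D gives 7>4]
(C,P,Z): not NE [P1→A gives 7>4; P2→Q gives 4>1; P3→W gives 7>5]
(C,P,W): not NE [P1→D gives 8>6; P2→Q gives 11>9]
(C,Q,X): not NE [P1→D gives 11>6; P2→R gives 7>4; P3→W gives 7>2]
(C,Q,Y): not NE [P1→A gives 6>1; P2→P gives 8>7; P3→W gives 7>1]
(C,Q,Z): not NE [P3→W gives 7>0]
(C,Q,W): NE
(C,R,X): not NE [P1→D gives 4>2; P3→W gives 9>4]
(C,R,Y): not NE [P1→A gives 9>0; P2→P gives 8>3; P3→W gives 9>2]
(C,R,Z): not NE [P1→A gives 6>0; P2→Q gives 4>3; P3→W gives 9>7]
(C,R,W): not NE [P2→Q gives 11>5]
(D,P,X): not NE [P1→C gives 9>5; P2→Q gives 8>2; P3→W gives 6>0]
(D,P,Y): not NE [P3→W gives 6>3]
(D,P,Z): not NE [P1→A gives 7>1; P3→W gives 6>5]
(D,P,W): not NE [P2→R gives 6>1]
(D,Q,X): NE
(D,Q,Y): not NE [P1→A gives 6>3; P2→P gives 5>2; P3→X gives 5>3]
(D,Q,Z): not NE [P2→P gives 9>6; P3→X gives 5>3]
(D,Q,W): not NE [P1→C gives 6>4; P2→R gives 6>2; P3→X gives 5>0]
(D,R,X): not NE [P2→Q gives 8>7; P3→Z gives 5>2]
(D,R,Y): not NE [P1→A gives 9>3; P2→P gives 5>1; P3→Z gives 5>4]
(D,R,Z): not NE [P1→A gives 6>5; P2→P gives 9>0]
(D,R,W): not NE [P3→Z gives 5>3]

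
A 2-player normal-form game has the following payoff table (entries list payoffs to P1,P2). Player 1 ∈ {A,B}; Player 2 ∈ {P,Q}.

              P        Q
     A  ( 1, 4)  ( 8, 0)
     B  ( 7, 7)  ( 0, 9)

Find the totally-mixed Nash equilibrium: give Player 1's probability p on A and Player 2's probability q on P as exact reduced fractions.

P1 indiff ⇒ q·1+(1-q)·8 = q·7+(1-q)·0 ⇒ q(-6) = (1-q)(-8) ⇒ q = 4/7
P2 indiff ⇒ p·4+(1-p)·7 = p·0+(1-p)·9 ⇒ p(4) = (1-p)(2) ⇒ p = 1/3

p=1/3, q=4/7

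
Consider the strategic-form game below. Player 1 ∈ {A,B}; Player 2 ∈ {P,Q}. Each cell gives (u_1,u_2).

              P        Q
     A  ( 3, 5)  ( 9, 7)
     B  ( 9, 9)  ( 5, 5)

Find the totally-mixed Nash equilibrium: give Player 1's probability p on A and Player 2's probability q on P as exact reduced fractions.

P1 indiff ⇒ q·3+(1-q)·9 = q·9+(1-q)·5 ⇒ q(-6) = (1-q)(-4) ⇒ q = 2/5
P2 indiff ⇒ p·5+(1-p)·9 = p·7+(1-p)·5 ⇒ p(-2) = (1-p)(-4) ⇒ p = 2/3

p=2/3, q=2/5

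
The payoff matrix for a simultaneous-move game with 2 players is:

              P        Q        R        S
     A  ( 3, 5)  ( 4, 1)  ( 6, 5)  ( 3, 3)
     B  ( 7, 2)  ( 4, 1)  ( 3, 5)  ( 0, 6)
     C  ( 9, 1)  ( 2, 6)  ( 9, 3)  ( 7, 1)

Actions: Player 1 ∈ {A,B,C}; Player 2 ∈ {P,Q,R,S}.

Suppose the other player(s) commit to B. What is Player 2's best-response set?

argmax u_2 = {S}

u_2(P vs B) = 2
u_2(Q vs B) = 1
u_2(R vs B) = 5
u_2(S vs B) = 6
max payoff 6 at {S}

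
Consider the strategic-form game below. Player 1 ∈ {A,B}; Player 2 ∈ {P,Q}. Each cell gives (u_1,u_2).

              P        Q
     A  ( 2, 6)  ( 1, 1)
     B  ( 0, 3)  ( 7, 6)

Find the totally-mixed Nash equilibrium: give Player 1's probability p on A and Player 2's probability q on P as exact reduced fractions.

P1 indiff ⇒ q·2+(1-q)·1 = q·0+(1-q)·7 ⇒ q(2) = (1-q)(6) ⇒ q = 3/4
P2 indiff ⇒ p·6+(1-p)·3 = p·1+(1-p)·6 ⇒ p(5) = (1-p)(3) ⇒ p = 3/8

P1 mixes 3/8 on A; P2 mixes 3/4 on P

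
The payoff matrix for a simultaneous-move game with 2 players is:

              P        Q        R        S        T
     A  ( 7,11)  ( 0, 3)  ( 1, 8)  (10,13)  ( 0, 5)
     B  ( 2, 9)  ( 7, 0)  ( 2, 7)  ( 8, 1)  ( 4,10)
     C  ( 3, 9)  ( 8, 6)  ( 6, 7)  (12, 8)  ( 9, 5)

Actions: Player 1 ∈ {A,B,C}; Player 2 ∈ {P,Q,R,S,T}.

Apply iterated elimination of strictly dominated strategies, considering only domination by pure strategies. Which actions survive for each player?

Survivors P1:{A,C} P2:{P,S}

P1 drop B (C beats it: P:3>2 Q:8>7 R:6>2 S:12>8 T:9>4)
P2 drop Q (P beats it: A:11>3 C:9>6)
P2 drop R (P beats it: A:11>8 C:9>7)
P2 drop T (P beats it: A:11>5 C:9>5)
P1→{A,C} P2→{P,S}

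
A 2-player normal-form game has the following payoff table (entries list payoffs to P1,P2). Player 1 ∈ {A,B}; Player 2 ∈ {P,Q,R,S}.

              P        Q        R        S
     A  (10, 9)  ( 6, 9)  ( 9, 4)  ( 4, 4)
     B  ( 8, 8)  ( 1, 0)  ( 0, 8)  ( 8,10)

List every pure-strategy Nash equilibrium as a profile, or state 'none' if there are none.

PSNE = {(A,P), (A,Q), (B,S)}

(A,P): NE
(A,Q): NE
(A,R): not NE [P2→Q gives 9>4]
(A,S): not NE [P1→B gives 8>4; P2→Q gives 9>4]
(B,P): not NE [P1→A gives 10>8; P2→S gives 10>8]
(B,Q): not NE [P1→A gives 6>1; P2→S gives 10>0]
(B,R): not NE [P1→A gives 9>0; P2→S gives 10>8]
(B,S): NE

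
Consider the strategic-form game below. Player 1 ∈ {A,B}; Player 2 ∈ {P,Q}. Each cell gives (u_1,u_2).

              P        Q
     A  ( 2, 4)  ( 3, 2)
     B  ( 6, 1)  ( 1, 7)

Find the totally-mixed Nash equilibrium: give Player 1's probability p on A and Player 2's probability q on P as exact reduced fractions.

P1 indiff ⇒ q·2+(1-q)·3 = q·6+(1-q)·1 ⇒ q(-4) = (1-q)(-2) ⇒ q = 1/3
P2 indiff ⇒ p·4+(1-p)·1 = p·2+(1-p)·7 ⇒ p(2) = (1-p)(6) ⇒ p = 3/4

p=3/4, q=1/3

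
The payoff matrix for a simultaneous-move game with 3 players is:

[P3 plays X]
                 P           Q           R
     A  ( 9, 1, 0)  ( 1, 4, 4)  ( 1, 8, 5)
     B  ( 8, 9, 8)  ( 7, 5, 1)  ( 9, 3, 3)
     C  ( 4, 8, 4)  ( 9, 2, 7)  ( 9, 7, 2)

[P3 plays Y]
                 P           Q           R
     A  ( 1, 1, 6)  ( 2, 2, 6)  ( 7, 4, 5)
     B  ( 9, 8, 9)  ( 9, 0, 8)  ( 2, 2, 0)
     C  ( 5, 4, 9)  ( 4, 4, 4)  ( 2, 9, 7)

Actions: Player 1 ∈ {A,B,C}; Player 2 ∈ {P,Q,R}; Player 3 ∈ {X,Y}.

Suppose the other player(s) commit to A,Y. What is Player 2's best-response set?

P2 best: {R}

u_2(P vs A,Y) = 1
u_2(Q vs A,Y) = 2
u_2(R vs A,Y) = 4
max payoff 4 at {R}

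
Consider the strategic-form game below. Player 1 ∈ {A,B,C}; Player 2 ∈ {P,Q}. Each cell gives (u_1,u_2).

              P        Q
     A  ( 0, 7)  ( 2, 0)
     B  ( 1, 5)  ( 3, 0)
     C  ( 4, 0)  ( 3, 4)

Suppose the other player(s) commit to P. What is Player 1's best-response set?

u_1(A vs P) = 0
u_1(B vs P) = 1
u_1(C vs P) = 4
max payoff 4 at {C}

argmax u_1 = {C}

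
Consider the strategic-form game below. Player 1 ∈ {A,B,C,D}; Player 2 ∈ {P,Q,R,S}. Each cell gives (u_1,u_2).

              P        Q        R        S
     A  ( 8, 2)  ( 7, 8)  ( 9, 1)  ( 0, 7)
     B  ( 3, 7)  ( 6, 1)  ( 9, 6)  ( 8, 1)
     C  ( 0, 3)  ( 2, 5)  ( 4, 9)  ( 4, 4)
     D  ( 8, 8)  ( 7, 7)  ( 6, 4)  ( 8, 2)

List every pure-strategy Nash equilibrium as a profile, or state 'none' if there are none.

PSNE = {(A,Q), (D,P)}

(A,P): not NE [P2→Q gives 8>2]
(A,Q): NE
(A,R): not NE [P2→Q gives 8>1]
(A,S): not NE [P1→D gives 8>0; P2→Q gives 8>7]
(B,P): not NE [P1→D gives 8>3]
(B,Q): not NE [P1→D gives 7>6; P2→P gives 7>1]
(B,R): not NE [P2→P gives 7>6]
(B,S): not NE [P2→P gives 7>1]
(C,P): not NE [P1→D gives 8>0; P2→R gives 9>3]
(C,Q): not NE [P1→D gives 7>2; P2→R gives 9>5]
(C,R): not NE [P1→B gives 9>4]
(C,S): not NE [P1→D gives 8>4; P2→R gives 9>4]
(D,P): NE
(D,Q): not NE [P2→P gives 8>7]
(D,R): not NE [P1→B gives 9>6; P2→P gives 8>4]
(D,S): not NE [P2→P gives 8>2]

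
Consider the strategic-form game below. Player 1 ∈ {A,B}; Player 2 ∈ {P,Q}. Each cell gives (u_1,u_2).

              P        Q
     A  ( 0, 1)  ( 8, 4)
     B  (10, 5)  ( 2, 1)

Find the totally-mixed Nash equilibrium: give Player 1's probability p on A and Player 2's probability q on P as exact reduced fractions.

(p,q) = (4/7, 3/8)

P1 indiff ⇒ q·0+(1-q)·8 = q·10+(1-q)·2 ⇒ q(-10) = (1-q)(-6) ⇒ q = 3/8
P2 indiff ⇒ p·1+(1-p)·5 = p·4+(1-p)·1 ⇒ p(-3) = (1-p)(-4) ⇒ p = 4/7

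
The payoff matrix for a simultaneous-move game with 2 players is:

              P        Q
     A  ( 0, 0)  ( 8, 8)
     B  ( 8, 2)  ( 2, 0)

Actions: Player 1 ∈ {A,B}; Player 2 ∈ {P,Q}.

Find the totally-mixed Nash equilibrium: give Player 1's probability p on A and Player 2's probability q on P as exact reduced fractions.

P1 mixes 1/5 on A; P2 mixes 3/7 on P

P1 indiff ⇒ q·0+(1-q)·8 = q·8+(1-q)·2 ⇒ q(-8) = (1-q)(-6) ⇒ q = 3/7
P2 indiff ⇒ p·0+(1-p)·2 = p·8+(1-p)·0 ⇒ p(-8) = (1-p)(-2) ⇒ p = 1/5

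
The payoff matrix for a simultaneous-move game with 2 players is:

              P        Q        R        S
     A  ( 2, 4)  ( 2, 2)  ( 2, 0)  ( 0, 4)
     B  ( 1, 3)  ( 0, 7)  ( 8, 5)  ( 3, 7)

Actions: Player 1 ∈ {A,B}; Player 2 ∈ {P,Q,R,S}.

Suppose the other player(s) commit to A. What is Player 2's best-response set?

u_2(P vs A) = 4
u_2(Q vs A) = 2
u_2(R vs A) = 0
u_2(S vs A) = 4
max payoff 4 at {P,S}

BR_2 = {P,S}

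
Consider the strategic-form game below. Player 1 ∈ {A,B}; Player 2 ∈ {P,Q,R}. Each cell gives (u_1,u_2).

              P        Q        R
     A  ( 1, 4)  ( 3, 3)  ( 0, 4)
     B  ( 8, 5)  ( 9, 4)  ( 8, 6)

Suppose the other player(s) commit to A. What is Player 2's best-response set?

u_2(P vs A) = 4
u_2(Q vs A) = 3
u_2(R vs A) = 4
max payoff 4 at {P,R}

P2 best: {P,R}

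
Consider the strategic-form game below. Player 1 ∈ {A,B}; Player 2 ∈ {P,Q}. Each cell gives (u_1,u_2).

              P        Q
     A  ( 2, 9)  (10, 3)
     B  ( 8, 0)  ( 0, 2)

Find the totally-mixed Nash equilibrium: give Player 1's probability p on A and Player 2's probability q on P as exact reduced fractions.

P1 mixes 1/4 on A; P2 mixes 5/8 on P

P1 indiff ⇒ q·2+(1-q)·10 = q·8+(1-q)·0 ⇒ q(-6) = (1-q)(-10) ⇒ q = 5/8
P2 indiff ⇒ p·9+(1-p)·0 = p·3+(1-p)·2 ⇒ p(6) = (1-p)(2) ⇒ p = 1/4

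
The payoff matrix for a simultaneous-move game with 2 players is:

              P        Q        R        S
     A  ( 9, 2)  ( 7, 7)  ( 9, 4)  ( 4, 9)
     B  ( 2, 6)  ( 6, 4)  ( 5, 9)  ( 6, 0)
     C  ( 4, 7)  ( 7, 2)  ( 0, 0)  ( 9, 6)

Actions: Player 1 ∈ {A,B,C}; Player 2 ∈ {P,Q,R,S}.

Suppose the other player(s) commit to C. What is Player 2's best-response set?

u_2(P vs C) = 7
u_2(Q vs C) = 2
u_2(R vs C) = 0
u_2(S vs C) = 6
max payoff 7 at {P}

P2 best: {P}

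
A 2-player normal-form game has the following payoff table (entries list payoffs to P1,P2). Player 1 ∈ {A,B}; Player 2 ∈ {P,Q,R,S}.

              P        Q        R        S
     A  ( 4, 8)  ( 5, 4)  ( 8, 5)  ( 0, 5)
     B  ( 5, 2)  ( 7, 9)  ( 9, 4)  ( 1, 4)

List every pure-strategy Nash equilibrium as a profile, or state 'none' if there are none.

Nash profiles: (B,Q)

(A,P): not NE [P1→B gives 5>4]
(A,Q): not NE [P1→B gives 7>5; P2→P gives 8>4]
(A,R): not NE [P1→B gives 9>8; P2→P gives 8>5]
(A,S): not NE [P1→B gives 1>0; P2→P gives 8>5]
(B,P): not NE [P2→Q gives 9>2]
(B,Q): NE
(B,R): not NE [P2→Q gives 9>4]
(B,S): not NE [P2→Q gives 9>4]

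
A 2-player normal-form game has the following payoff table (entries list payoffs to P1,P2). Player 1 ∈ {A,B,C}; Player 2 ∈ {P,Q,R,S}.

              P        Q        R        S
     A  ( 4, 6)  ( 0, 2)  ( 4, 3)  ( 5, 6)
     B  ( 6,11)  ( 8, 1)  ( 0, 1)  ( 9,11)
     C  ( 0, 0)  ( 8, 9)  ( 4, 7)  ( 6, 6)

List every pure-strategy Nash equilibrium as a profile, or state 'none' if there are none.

PSNE = {(B,P), (B,S), (C,Q)}

(A,P): not NE [P1→B gives 6>4]
(A,Q): not NE [P1→C gives 8>0; P2→S gives 6>2]
(A,R): not NE [P2→S gives 6>3]
(A,S): not NE [P1→B gives 9>5]
(B,P): NE
(B,Q): not NE [P2→S gives 11>1]
(B,R): not NE [P1→C gives 4>0; P2→S gives 11>1]
(B,S): NE
(C,P): not NE [P1→B gives 6>0; P2→Q gives 9>0]
(C,Q): NE
(C,R): not NE [P2→Q gives 9>7]
(C,S): not NE [P1→B gives 9>6; P2→Q gives 9>6]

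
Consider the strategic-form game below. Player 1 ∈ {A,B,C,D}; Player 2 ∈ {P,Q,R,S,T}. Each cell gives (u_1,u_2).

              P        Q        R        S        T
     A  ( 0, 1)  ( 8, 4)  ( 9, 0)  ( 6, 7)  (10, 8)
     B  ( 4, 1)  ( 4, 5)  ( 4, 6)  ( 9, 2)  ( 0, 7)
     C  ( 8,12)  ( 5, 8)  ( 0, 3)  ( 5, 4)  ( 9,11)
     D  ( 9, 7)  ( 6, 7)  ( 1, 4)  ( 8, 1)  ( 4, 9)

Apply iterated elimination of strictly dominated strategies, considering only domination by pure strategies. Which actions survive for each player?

Remaining: P1:{A,C,D} P2:{P,T}

P2 drop Q (T beats it: A:8>4 B:7>5 C:11>8 D:9>7)
P2 drop R (T beats it: A:8>0 B:7>6 C:11>3 D:9>4)
P2 drop S (T beats it: A:8>7 B:7>2 C:11>4 D:9>1)
P1 drop B (C beats it: P:8>4 T:9>0)
P1→{A,C,D} P2→{P,T}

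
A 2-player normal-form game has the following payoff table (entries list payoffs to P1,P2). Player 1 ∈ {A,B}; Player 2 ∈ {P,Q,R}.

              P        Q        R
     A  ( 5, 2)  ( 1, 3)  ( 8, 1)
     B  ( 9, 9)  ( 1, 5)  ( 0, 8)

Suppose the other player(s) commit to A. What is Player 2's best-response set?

BR_2 = {Q}

u_2(P vs A) = 2
u_2(Q vs A) = 3
u_2(R vs A) = 1
max payoff 3 at {Q}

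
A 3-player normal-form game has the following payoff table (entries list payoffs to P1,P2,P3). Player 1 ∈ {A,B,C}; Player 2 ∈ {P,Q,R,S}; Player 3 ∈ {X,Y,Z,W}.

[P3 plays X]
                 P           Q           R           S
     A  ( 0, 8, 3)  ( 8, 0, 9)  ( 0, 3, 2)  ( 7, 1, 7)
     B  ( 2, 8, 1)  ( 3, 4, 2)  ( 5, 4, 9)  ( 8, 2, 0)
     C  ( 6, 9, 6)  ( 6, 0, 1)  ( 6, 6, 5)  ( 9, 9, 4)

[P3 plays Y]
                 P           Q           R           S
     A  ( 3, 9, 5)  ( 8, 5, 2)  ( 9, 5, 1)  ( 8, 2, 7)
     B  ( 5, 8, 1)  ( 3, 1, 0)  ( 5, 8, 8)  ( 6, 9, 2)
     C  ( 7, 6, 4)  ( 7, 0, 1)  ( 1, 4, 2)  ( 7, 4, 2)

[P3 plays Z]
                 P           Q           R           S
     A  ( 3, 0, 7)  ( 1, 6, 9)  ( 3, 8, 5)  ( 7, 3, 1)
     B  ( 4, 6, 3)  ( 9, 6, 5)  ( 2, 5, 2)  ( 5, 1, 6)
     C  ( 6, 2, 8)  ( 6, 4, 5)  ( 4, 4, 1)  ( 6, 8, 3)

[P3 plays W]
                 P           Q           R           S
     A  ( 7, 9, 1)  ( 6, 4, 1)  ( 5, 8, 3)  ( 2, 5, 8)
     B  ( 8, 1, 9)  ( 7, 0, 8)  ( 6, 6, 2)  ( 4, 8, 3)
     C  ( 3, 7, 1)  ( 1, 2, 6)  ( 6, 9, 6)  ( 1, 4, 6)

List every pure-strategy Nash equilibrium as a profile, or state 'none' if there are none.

NE set: (C,R,W)

(A,P,X): not NE [P1→C gives 6>0; P3→Z gives 7>3]
(A,P,Y): not NE [P1→C gives 7>3; P3→Z gives 7>5]
(A,P,Z): not NE [P1→C gives 6>3; P2→R gives 8>0]
(A,P,W): not NE [P1→B gives 8>7; P3→Z gives 7>1]
(A,Q,X): not NE [P2→P gives 8>0]
(A,Q,Y): not NE [P2→P gives 9>5; P3→Z gives 9>2]
(A,Q,Z): not NE [P1→B gives 9>1; P2→R gives 8>6]
(A,Q,W): not NE [P1→B gives 7>6; P2→P gives 9>4; P3→Z gives 9>1]
(A,R,X): not NE [P1→C gives 6>0; P2→P gives 8>3; P3→Z gives 5>2]
(A,R,Y): not NE [P2→P gives 9>5; P3→Z gives 5>1]
(A,R,Z): not NE [P1→C gives 4>3]
(A,R,W): not NE [P1→C gives 6>5; P2→P gives 9>8; P3→Z gives 5>3]
(A,S,X): not NE [P1→C gives 9>7; P2→P gives 8>1; P3→W gives 8>7]
(A,S,Y): not NE [P2→P gives 9>2; P3→W gives 8>7]
(A,S,Z): not NE [P2→R gives 8>3; P3→W gives 8>1]
(A,S,W): not NE [P1→B gives 4>2; P2→P gives 9>5]
(B,P,X): not NE [P1→C gives 6>2; P3→W gives 9>1]
(B,P,Y): not NE [P1→C gives 7>5; P2→S gives 9>8; P3→W gives 9>1]
(B,P,Z): not NE [P1→C gives 6>4; P3→W gives 9>3]
(B,P,W): not NE [P2→S gives 8>1]
(B,Q,X): not NE [P1→A gives 8>3; P2→P gives 8>4; P3→W gives 8>2]
(B,Q,Y): not NE [P1→A gives 8>3; P2→S gives 9>1; P3→W gives 8>0]
(B,Q,Z): not NE [P3→W gives 8>5]
(B,Q,W): not NE [P2→S gives 8>0]
(B,R,X): not NE [P1→C gives 6>5; P2→P gives 8>4]
(B,R,Y): not NE [P1→A gives 9>5; P2→S gives 9>8; P3→X gives 9>8]
(B,R,Z): not NE [P1→C gives 4>2; P2→Q gives 6>5; P3→X gives 9>2]
(B,R,W): not NE [P2→S gives 8>6; P3→X gives 9>2]
(B,S,X): not NE [P1→C gives 9>8; P2→P gives 8>2; P3→Z gives 6>0]
(B,S,Y): not NE [P1→A gives 8>6; P3→Z gives 6>2]
(B,S,Z): not NE [P1→A gives 7>5; P2→Q gives 6>1]
(B,S,W): not NE [P3→Z gives 6>3]
(C,P,X): not NE [P3→Z gives 8>6]
(C,P,Y): not NE [P3→Z gives 8>4]
(C,P,Z): not NE [P2→S gives 8>2]
(C,P,W): not NE [P1→B gives 8>3; P2→R gives 9>7; P3→Z gives 8>1]
(C,Q,X): not NE [P1→A gives 8>6; P2→S gives 9>0; P3→W gives 6>1]
(C,Q,Y): not NE [P1→A gives 8>7; P2→P gives 6>0; P3→W gives 6>1]
(C,Q,Z): not NE [P1→B gives 9>6; P2→S gives 8>4; P3→W gives 6>5]
(C,Q,W): not NE [P1→B gives 7>1; P2→R gives 9>2]
(C,R,X): not NE [P2→S gives 9>6; P3→W gives 6>5]
(C,R,Y): not NE [P1→A gives 9>1; P2→P gives 6>4; P3→W gives 6>2]
(C,R,Z): not NE [P2→S gives 8>4; P3→W gives 6>1]
(C,R,W): NE
(C,S,X): not NE [P3→W gives 6>4]
(C,S,Y): not NE [P1→A gives 8>7; P2→P gives 6>4; P3→W gives 6>2]
(C,S,Z): not NE [P1→A gives 7>6; P3→W gives 6>3]
(C,S,W): not NE [P1→B gives 4>1; P2→R gives 9>4]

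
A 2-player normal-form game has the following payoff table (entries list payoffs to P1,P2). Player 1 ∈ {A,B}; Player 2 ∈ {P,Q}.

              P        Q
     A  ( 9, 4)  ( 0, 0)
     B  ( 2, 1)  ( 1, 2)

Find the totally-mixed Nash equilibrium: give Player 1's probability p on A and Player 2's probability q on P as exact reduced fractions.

P1 indiff ⇒ q·9+(1-q)·0 = q·2+(1-q)·1 ⇒ q(7) = (1-q)(1) ⇒ q = 1/8
P2 indiff ⇒ p·4+(1-p)·1 = p·0+(1-p)·2 ⇒ p(4) = (1-p)(1) ⇒ p = 1/5

(p,q) = (1/5, 1/8)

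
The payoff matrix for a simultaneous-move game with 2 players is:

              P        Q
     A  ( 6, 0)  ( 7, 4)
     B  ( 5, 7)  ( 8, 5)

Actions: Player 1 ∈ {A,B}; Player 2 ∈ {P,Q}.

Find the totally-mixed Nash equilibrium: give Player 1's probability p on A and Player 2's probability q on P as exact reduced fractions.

P1 indiff ⇒ q·6+(1-q)·7 = q·5+(1-q)·8 ⇒ q(1) = (1-q)(1) ⇒ q = 1/2
P2 indiff ⇒ p·0+(1-p)·7 = p·4+(1-p)·5 ⇒ p(-4) = (1-p)(-2) ⇒ p = 1/3

(p,q) = (1/3, 1/2)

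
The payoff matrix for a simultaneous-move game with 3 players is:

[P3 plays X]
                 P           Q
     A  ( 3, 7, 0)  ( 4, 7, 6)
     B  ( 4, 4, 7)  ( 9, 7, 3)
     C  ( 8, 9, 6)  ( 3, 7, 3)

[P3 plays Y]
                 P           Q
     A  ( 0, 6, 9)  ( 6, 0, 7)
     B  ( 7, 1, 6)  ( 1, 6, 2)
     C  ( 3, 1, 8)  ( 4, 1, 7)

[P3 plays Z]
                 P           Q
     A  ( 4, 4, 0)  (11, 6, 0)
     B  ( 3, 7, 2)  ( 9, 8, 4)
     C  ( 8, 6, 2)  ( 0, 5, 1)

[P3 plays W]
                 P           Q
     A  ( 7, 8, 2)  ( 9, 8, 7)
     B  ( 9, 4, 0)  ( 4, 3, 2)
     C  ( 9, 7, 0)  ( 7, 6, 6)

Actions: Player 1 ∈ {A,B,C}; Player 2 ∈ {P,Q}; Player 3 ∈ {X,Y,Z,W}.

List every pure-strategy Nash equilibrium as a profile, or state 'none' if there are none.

PSNE = {(A,Q,W)}

(A,P,X): not NE [P1→C gives 8>3; P3→Y gives 9>0]
(A,P,Y): not NE [P1→B gives 7>0]
(A,P,Z): not NE [P1→C gives 8>4; P2→Q gives 6>4; P3→Y gives 9>0]
(A,P,W): not NE [P1→C gives 9>7; P3→Y gives 9>2]
(A,Q,X): not NE [P1→B gives 9>4; P3→W gives 7>6]
(A,Q,Y): not NE [P2→P gives 6>0]
(A,Q,Z): not NE [P3→W gives 7>0]
(A,Q,W): NE
(B,P,X): not NE [P1→C gives 8>4; P2→Q gives 7>4]
(B,P,Y): not NE [P2→Q gives 6>1; P3→X gives 7>6]
(B,P,Z): not NE [P1→C gives 8>3; P2→Q gives 8>7; P3→X gives 7>2]
(B,P,W): not NE [P3→X gives 7>0]
(B,Q,X): not NE [P3→Z gives 4>3]
(B,Q,Y): not NE [P1→A gives 6>1; P3→Z gives 4>2]
(B,Q,Z): not NE [P1→A gives 11>9]
(B,Q,W): not NE [P1→A gives 9>4; P2→P gives 4>3; P3→Z gives 4>2]
(C,P,X): not NE [P3→Y gives 8>6]
(C,P,Y): not NE [P1→B gives 7>3]
(C,P,Z): not NE [P3→Y gives 8>2]
(C,P,W): not NE [P3→Y gives 8>0]
(C,Q,X): not NE [P1→B gives 9>3; P2→P gives 9>7; P3→Y gives 7>3]
(C,Q,Y): not NE [P1→A gives 6>4]
(C,Q,Z): not NE [P1→A gives 11>0; P2→P gives 6>5; P3→Y gives 7>1]
(C,Q,W): not NE [P1→A gives 9>7; P2→P gives 7>6; P3→Y gives 7>6]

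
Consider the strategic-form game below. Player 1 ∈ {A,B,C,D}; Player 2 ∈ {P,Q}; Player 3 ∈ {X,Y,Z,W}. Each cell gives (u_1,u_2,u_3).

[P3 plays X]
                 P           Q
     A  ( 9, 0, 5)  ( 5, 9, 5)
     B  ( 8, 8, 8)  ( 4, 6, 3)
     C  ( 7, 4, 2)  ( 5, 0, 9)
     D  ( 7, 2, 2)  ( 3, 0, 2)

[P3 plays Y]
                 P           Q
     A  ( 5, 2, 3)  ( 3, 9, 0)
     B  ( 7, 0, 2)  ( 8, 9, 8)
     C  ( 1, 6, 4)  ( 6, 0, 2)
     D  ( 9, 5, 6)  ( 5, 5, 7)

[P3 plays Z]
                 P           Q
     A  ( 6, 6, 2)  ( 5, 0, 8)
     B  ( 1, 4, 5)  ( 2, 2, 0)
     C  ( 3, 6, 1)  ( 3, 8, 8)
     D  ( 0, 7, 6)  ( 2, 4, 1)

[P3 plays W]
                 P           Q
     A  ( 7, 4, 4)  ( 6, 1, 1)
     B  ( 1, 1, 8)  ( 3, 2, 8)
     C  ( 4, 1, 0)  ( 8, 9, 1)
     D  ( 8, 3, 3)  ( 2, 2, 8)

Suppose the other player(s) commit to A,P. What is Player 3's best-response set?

u_3(X vs A,P) = 5
u_3(Y vs A,P) = 3
u_3(Z vs A,P) = 2
u_3(W vs A,P) = 4
max payoff 5 at {X}

argmax u_3 = {X}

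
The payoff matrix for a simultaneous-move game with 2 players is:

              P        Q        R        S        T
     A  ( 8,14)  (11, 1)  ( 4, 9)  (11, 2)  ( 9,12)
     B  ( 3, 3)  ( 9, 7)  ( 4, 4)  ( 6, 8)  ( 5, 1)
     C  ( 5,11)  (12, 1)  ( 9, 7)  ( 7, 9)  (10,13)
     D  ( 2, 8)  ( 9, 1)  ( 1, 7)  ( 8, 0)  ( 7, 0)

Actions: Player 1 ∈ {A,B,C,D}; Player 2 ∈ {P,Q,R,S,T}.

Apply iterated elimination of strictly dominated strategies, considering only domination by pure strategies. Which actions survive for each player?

IESDS → P1:{A,C} P2:{P,T}

P1 drop B (C beats it: P:5>3 Q:12>9 R:9>4 S:7>6 T:10>5)
P1 drop D (A beats it: P:8>2 Q:11>9 R:4>1 S:11>8 T:9>7)
P2 drop Q (P beats it: A:14>1 C:11>1)
P2 drop R (P beats it: A:14>9 C:11>7)
P2 drop S (P beats it: A:14>2 C:11>9)
P1→{A,C} P2→{P,T}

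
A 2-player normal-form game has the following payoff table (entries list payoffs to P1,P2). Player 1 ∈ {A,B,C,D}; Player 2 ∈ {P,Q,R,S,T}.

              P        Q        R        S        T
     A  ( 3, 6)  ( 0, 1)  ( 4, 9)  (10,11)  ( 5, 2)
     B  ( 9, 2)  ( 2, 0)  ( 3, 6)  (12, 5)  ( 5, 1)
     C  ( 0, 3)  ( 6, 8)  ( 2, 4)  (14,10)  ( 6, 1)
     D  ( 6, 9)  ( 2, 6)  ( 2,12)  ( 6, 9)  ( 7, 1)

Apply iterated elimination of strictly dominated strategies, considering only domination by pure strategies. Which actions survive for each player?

IESDS → P1:{A,B,C} P2:{R,S}

P2 drop P (R beats it: A:9>6 B:6>2 C:4>3 D:12>9)
P2 drop Q (S beats it: A:11>1 B:5>0 C:10>8 D:9>6)
P2 drop T (R beats it: A:9>2 B:6>1 C:4>1 D:12>1)
P1 drop D (A beats it: R:4>2 S:10>6)
P1→{A,B,C} P2→{R,S}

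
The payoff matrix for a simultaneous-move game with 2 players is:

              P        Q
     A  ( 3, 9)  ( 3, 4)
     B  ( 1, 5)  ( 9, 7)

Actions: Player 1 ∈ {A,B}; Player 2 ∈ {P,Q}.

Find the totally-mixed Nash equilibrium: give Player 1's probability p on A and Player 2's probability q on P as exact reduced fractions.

P1 mixes 2/7 on A; P2 mixes 3/4 on P

P1 indiff ⇒ q·3+(1-q)·3 = q·1+(1-q)·9 ⇒ q(2) = (1-q)(6) ⇒ q = 3/4
P2 indiff ⇒ p·9+(1-p)·5 = p·4+(1-p)·7 ⇒ p(5) = (1-p)(2) ⇒ p = 2/7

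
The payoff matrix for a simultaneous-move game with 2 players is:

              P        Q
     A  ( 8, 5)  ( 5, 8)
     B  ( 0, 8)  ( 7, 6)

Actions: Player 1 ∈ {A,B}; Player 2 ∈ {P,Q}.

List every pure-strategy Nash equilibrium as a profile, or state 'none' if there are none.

(A,P): not NE [P2→Q gives 8>5]
(A,Q): not NE [P1→B gives 7>5]
(B,P): not NE [P1→A gives 8>0]
(B,Q): not NE [P2→P gives 8>6]

No pure NE.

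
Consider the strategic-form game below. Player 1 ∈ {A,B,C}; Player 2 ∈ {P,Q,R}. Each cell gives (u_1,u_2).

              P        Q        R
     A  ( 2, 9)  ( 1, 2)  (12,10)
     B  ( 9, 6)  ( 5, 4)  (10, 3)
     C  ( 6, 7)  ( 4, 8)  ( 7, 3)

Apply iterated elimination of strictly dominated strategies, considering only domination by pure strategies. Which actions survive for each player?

P1 drop C (B beats it: P:9>6 Q:5>4 R:10>7)
P2 drop Q (P beats it: A:9>2 B:6>4)
P1→{A,B} P2→{P,R}

Survivors P1:{A,B} P2:{P,R}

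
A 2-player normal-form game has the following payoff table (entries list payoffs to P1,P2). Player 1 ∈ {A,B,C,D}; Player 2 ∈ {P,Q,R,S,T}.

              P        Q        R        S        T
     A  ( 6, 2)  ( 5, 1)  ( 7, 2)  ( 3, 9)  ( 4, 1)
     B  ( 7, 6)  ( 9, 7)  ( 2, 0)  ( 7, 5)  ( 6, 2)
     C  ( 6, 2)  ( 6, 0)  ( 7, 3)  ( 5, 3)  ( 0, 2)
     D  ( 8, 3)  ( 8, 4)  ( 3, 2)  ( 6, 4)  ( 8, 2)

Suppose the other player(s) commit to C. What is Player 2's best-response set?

BR_2 = {R,S}

u_2(P vs C) = 2
u_2(Q vs C) = 0
u_2(R vs C) = 3
u_2(S vs C) = 3
u_2(T vs C) = 2
max payoff 3 at {R,S}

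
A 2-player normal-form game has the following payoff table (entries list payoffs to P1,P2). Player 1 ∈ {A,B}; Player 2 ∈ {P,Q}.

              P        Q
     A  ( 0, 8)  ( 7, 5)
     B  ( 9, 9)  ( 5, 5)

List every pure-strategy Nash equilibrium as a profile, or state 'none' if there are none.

(A,P): not NE [P1→B gives 9>0]
(A,Q): not NE [P2→P gives 8>5]
(B,P): NE
(B,Q): not NE [P1→A gives 7>5; P2→P gives 9>5]

Nash profiles: (B,P)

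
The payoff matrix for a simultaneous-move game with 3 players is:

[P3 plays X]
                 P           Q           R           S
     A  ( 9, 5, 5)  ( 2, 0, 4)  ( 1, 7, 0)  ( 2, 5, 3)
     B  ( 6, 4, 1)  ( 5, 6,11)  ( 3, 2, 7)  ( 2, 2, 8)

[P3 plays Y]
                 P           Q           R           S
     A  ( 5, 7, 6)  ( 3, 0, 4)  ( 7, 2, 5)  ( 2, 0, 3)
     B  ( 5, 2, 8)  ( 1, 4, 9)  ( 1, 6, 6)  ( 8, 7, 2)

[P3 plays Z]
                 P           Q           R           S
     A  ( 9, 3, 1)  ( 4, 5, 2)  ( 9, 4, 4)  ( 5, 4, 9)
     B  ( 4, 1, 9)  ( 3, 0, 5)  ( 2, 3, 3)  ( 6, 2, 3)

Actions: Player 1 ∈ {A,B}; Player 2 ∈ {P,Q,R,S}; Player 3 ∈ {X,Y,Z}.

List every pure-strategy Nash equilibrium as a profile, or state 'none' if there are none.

(A,P,X): not NE [P2→R gives 7>5; P3→Y gives 6>5]
(A,P,Y): NE
(A,P,Z): not NE [P2→Q gives 5>3; P3→Y gives 6>1]
(A,Q,X): not NE [P1→B gives 5>2; P2→R gives 7>0]
(A,Q,Y): not NE [P2→P gives 7>0]
(A,Q,Z): not NE [P3→Y gives 4>2]
(A,R,X): not NE [P1→B gives 3>1; P3→Y gives 5>0]
(A,R,Y): not NE [P2→P gives 7>2]
(A,R,Z): not NE [P2→Q gives 5>4; P3→Y gives 5>4]
(A,S,X): not NE [P2→R gives 7>5; P3→Z gives 9>3]
(A,S,Y): not NE [P1→B gives 8>2; P2→P gives 7>0; P3→Z gives 9>3]
(A,S,Z): not NE [P1→B gives 6>5; P2→Q gives 5>4]
(B,P,X): not NE [P1→A gives 9>6; P2→Q gives 6>4; P3→Z gives 9>1]
(B,P,Y): not NE [P2→S gives 7>2; P3→Z gives 9>8]
(B,P,Z): not NE [P1→A gives 9>4; P2→R gives 3>1]
(B,Q,X): NE
(B,Q,Y): not NE [P1→A gives 3>1; P2→S gives 7>4; P3→X gives 11>9]
(B,Q,Z): not NE [P1→A gives 4>3; P2→R gives 3>0; P3→X gives 11>5]
(B,R,X): not NE [P2→Q gives 6>2]
(B,R,Y): not NE [P1→A gives 7>1; P2→S gives 7>6; P3→X gives 7>6]
(B,R,Z): not NE [P1→A gives 9>2; P3→X gives 7>3]
(B,S,X): not NE [P2→Q gives 6>2]
(B,S,Y): not NE [P3→X gives 8>2]
(B,S,Z): not NE [P2→R gives 3>2; P3→X gives 8>3]

PSNE = {(A,P,Y), (B,Q,X)}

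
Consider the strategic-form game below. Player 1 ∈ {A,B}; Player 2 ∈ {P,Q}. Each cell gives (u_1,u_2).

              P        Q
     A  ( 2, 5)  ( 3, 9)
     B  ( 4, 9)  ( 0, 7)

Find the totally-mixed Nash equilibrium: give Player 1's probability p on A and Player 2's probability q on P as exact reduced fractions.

(p,q) = (1/3, 3/5)

P1 indiff ⇒ q·2+(1-q)·3 = q·4+(1-q)·0 ⇒ q(-2) = (1-q)(-3) ⇒ q = 3/5
P2 indiff ⇒ p·5+(1-p)·9 = p·9+(1-p)·7 ⇒ p(-4) = (1-p)(-2) ⇒ p = 1/3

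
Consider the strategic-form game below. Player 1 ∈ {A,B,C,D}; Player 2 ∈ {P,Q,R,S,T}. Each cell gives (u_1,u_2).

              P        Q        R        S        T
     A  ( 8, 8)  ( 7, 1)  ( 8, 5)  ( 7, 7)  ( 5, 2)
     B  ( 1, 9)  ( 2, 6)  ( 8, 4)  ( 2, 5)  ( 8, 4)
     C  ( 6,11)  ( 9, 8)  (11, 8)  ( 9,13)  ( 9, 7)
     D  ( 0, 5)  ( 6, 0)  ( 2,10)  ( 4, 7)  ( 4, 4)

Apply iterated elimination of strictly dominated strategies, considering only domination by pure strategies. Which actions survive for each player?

Remaining: P1:{A,C} P2:{P,S}

P1 drop B (C beats it: P:6>1 Q:9>2 R:11>8 S:9>2 T:9>8)
P1 drop D (A beats it: P:8>0 Q:7>6 R:8>2 S:7>4 T:5>4)
P2 drop Q (P beats it: A:8>1 C:11>8)
P2 drop R (P beats it: A:8>5 C:11>8)
P2 drop T (P beats it: A:8>2 C:11>7)
P1→{A,C} P2→{P,S}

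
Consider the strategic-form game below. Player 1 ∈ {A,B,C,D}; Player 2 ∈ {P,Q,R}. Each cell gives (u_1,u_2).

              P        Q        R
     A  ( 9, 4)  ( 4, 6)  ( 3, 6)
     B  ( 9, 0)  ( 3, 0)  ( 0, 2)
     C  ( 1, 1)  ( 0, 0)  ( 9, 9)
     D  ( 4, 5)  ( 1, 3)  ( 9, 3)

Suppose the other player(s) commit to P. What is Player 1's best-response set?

u_1(A vs P) = 9
u_1(B vs P) = 9
u_1(C vs P) = 1
u_1(D vs P) = 4
max payoff 9 at {A,B}

argmax u_1 = {A,B}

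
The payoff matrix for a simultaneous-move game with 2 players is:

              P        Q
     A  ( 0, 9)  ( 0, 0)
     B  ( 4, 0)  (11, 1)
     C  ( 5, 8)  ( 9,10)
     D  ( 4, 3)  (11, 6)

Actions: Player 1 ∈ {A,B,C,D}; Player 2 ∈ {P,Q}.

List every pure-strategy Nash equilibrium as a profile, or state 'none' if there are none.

(A,P): not NE [P1→C gives 5>0]
(A,Q): not NE [P1→D gives 11>0; P2→P gives 9>0]
(B,P): not NE [P1→C gives 5>4; P2→Q gives 1>0]
(B,Q): NE
(C,P): not NE [P2→Q gives 10>8]
(C,Q): not NE [P1→D gives 11>9]
(D,P): not NE [P1→C gives 5>4; P2→Q gives 6>3]
(D,Q): NE

NE set: (B,Q), (D,Q)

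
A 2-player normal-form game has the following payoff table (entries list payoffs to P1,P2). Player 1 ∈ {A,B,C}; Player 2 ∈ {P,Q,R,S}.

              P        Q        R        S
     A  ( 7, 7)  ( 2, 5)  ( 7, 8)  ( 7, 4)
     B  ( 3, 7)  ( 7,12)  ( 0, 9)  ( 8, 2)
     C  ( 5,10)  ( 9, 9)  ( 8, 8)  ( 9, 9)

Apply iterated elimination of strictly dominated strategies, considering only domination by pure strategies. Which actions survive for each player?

P1 drop B (C beats it: P:5>3 Q:9>7 R:8>0 S:9>8)
P2 drop Q (P beats it: A:7>5 C:10>9)
P2 drop S (P beats it: A:7>4 C:10>9)
P1→{A,C} P2→{P,R}

IESDS → P1:{A,C} P2:{P,R}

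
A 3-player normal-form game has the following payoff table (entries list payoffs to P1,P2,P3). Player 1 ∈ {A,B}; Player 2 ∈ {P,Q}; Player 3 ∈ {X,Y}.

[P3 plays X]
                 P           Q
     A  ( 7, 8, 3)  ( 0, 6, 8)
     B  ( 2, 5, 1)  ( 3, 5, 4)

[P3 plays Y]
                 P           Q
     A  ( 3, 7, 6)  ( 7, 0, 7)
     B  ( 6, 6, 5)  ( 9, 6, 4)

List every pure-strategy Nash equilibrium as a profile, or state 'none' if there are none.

PSNE = {(B,P,Y), (B,Q,X), (B,Q,Y)}

(A,P,X): not NE [P3→Y gives 6>3]
(A,P,Y): not NE [P1→B gives 6>3]
(A,Q,X): not NE [P1→B gives 3>0; P2→P gives 8>6]
(A,Q,Y): not NE [P1→B gives 9>7; P2→P gives 7>0; P3→X gives 8>7]
(B,P,X): not NE [P1→A gives 7>2; P3→Y gives 5>1]
(B,P,Y): NE
(B,Q,X): NE
(B,Q,Y): NE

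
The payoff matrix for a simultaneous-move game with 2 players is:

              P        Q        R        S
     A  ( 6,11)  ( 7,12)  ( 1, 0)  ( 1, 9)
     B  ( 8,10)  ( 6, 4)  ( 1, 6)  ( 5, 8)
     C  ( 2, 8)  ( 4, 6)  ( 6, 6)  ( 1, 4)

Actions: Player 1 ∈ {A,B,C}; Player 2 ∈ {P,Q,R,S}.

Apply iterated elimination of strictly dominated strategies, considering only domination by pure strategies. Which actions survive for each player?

IESDS → P1:{A,B} P2:{P,Q}

P2 drop R (P beats it: A:11>0 B:10>6 C:8>6)
P1 drop C (B beats it: P:8>2 Q:6>4 S:5>1)
P2 drop S (P beats it: A:11>9 B:10>8)
P1→{A,B} P2→{P,Q}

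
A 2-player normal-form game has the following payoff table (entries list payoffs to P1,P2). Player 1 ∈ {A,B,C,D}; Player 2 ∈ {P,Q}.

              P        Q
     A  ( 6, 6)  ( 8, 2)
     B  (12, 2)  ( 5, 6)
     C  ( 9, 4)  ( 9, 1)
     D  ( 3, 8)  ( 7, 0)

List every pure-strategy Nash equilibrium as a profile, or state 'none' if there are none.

No pure NE.

(A,P): not NE [P1→B gives 12>6]
(A,Q): not NE [P1→C gives 9>8; P2→P gives 6>2]
(B,P): not NE [P2→Q gives 6>2]
(B,Q): not NE [P1→C gives 9>5]
(C,P): not NE [P1→B gives 12>9]
(C,Q): not NE [P2→P gives 4>1]
(D,P): not NE [P1→B gives 12>3]
(D,Q): not NE [P1→C gives 9>7; P2→P gives 8>0]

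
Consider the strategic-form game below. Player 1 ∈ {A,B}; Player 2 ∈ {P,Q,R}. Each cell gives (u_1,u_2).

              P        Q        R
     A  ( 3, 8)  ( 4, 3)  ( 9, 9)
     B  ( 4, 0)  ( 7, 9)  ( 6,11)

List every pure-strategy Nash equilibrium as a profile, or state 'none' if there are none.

(A,P): not NE [P1→B gives 4>3; P2→R gives 9>8]
(A,Q): not NE [P1→B gives 7>4; P2→R gives 9>3]
(A,R): NE
(B,P): not NE [P2→R gives 11>0]
(B,Q): not NE [P2→R gives 11>9]
(B,R): not NE [P1→A gives 9>6]

Nash profiles: (A,R)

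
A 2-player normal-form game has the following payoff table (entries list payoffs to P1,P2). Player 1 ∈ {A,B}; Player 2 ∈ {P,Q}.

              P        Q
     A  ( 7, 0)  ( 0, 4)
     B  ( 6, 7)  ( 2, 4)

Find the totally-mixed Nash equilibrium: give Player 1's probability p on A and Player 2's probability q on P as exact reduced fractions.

P1 indiff ⇒ q·7+(1-q)·0 = q·6+(1-q)·2 ⇒ q(1) = (1-q)(2) ⇒ q = 2/3
P2 indiff ⇒ p·0+(1-p)·7 = p·4+(1-p)·4 ⇒ p(-4) = (1-p)(-3) ⇒ p = 3/7

p=3/7, q=2/3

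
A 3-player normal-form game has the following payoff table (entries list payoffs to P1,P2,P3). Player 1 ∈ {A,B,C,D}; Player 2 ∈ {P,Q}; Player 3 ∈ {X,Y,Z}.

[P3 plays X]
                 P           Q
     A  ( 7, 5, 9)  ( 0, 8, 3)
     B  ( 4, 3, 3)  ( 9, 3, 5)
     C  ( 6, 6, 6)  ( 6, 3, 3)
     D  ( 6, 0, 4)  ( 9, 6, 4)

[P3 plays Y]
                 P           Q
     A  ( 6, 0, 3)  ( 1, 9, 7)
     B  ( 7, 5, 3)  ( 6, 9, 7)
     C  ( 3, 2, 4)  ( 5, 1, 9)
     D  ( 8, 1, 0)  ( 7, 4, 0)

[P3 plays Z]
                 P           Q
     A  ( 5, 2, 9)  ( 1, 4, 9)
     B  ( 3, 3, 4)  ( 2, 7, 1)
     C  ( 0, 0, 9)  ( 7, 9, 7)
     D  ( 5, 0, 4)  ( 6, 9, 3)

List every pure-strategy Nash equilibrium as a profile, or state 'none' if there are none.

NE set: (D,Q,X)

(A,P,X): not NE [P2→Q gives 8>5]
(A,P,Y): not NE [P1→D gives 8>6; P2→Q gives 9>0; P3→Z gives 9>3]
(A,P,Z): not NE [P2→Q gives 4>2]
(A,Q,X): not NE [P1→D gives 9>0; P3→Z gives 9>3]
(A,Q,Y): not NE [P1→D gives 7>1; P3→Z gives 9>7]
(A,Q,Z): not NE [P1→C gives 7>1]
(B,P,X): not NE [P1→A gives 7>4; P3→Z gives 4>3]
(B,P,Y): not NE [P1→D gives 8>7; P2→Q gives 9>5; P3→Z gives 4>3]
(B,P,Z): not NE [P1→D gives 5>3; P2→Q gives 7>3]
(B,Q,X): not NE [P3→Y gives 7>5]
(B,Q,Y): not NE [P1→D gives 7>6]
(B,Q,Z): not NE [P1→C gives 7>2; P3→Y gives 7>1]
(C,P,X): not NE [P1→A gives 7>6; P3→Z gives 9>6]
(C,P,Y): not NE [P1→D gives 8>3; P3→Z gives 9>4]
(C,P,Z): not NE [P1→D gives 5>0; P2→Q gives 9>0]
(C,Q,X): not NE [P1→D gives 9>6; P2→P gives 6>3; P3→Y gives 9>3]
(C,Q,Y): not NE [P1→D gives 7>5; P2→P gives 2>1]
(C,Q,Z): not NE [P3→Y gives 9>7]
(D,P,X): not NE [P1→A gives 7>6; P2→Q gives 6>0]
(D,P,Y): not NE [P2→Q gives 4>1; P3→Z gives 4>0]
(D,P,Z): not NE [P2→Q gives 9>0]
(D,Q,X): NE
(D,Q,Y): not NE [P3→X gives 4>0]
(D,Q,Z): not NE [P1→C gives 7>6; P3→X gives 4>3]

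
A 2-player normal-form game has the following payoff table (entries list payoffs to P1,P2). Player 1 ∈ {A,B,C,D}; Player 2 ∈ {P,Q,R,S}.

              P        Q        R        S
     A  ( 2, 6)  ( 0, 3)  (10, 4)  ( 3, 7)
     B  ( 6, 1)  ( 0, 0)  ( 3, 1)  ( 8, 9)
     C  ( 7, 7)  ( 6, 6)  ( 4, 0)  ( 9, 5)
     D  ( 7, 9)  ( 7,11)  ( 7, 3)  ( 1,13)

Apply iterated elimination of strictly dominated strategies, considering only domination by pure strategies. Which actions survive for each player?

P1 drop B (C beats it: P:7>6 Q:6>0 R:4>3 S:9>8)
P2 drop R (P beats it: A:6>4 C:7>0 D:9>3)
P1 drop A (C beats it: P:7>2 Q:6>0 S:9>3)
P1→{C,D} P2→{P,Q,S}

Remaining: P1:{C,D} P2:{P,Q,S}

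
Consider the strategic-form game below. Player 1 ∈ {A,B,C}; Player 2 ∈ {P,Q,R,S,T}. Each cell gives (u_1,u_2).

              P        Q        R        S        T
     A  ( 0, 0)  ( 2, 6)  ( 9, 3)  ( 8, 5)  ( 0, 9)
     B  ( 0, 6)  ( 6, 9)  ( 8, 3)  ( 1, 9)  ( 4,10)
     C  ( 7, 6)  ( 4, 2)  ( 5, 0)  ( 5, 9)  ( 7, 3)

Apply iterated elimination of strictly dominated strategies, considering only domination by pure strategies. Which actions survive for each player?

P2 drop P (S beats it: A:5>0 B:9>6 C:9>6)
P2 drop Q (T beats it: A:9>6 B:10>9 C:3>2)
P2 drop R (S beats it: A:5>3 B:9>3 C:9>0)
P1 drop B (C beats it: S:5>1 T:7>4)
P1→{A,C} P2→{S,T}

IESDS → P1:{A,C} P2:{S,T}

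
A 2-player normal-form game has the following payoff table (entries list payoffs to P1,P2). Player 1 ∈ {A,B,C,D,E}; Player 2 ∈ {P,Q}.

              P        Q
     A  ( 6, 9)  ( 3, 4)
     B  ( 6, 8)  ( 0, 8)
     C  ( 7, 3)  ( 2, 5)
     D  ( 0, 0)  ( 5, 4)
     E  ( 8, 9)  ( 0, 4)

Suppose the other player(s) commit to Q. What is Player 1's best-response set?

BR_1 = {D}

u_1(A vs Q) = 3
u_1(B vs Q) = 0
u_1(C vs Q) = 2
u_1(D vs Q) = 5
u_1(E vs Q) = 0
max payoff 5 at {D}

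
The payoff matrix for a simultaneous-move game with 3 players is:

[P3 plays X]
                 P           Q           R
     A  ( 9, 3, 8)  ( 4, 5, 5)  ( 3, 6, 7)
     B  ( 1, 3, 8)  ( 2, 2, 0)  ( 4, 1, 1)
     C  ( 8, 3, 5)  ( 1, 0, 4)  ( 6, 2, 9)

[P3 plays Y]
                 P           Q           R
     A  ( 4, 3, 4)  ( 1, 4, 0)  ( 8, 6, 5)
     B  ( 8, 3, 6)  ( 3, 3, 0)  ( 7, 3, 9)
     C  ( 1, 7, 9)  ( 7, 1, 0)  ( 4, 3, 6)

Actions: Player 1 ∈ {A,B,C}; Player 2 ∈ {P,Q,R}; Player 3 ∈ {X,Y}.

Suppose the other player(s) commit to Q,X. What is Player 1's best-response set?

u_1(A vs Q,X) = 4
u_1(B vs Q,X) = 2
u_1(C vs Q,X) = 1
max payoff 4 at {A}

argmax u_1 = {A}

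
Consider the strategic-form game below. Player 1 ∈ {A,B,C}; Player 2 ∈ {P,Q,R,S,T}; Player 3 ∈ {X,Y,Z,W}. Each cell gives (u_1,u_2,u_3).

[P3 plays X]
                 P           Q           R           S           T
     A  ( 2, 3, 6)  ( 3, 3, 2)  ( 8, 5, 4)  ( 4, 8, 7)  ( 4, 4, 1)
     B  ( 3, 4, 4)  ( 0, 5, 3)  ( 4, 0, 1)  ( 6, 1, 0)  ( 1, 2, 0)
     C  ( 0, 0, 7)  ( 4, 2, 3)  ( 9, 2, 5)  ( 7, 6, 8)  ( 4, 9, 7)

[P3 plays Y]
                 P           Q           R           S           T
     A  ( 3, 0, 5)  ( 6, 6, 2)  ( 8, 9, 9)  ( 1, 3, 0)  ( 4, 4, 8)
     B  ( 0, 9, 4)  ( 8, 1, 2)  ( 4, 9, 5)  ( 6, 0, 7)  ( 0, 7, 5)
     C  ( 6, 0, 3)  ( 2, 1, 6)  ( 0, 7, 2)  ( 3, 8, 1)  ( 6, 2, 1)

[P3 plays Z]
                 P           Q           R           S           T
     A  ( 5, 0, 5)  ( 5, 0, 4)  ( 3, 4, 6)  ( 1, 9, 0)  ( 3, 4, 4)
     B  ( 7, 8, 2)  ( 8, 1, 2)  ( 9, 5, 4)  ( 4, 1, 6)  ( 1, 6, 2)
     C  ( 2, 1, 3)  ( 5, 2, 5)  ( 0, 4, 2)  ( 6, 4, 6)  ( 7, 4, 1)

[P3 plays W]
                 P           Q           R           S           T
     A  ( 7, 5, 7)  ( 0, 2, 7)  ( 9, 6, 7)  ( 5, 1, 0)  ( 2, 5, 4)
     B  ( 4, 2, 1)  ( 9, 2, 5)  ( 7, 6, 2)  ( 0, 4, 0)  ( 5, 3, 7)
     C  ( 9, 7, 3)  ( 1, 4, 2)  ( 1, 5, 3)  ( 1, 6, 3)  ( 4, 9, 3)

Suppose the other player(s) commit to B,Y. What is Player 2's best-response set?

u_2(P vs B,Y) = 9
u_2(Q vs B,Y) = 1
u_2(R vs B,Y) = 9
u_2(S vs B,Y) = 0
u_2(T vs B,Y) = 7
max payoff 9 at {P,R}

P2 best: {P,R}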